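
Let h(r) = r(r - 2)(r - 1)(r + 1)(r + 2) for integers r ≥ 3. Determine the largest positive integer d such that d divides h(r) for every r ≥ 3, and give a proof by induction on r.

d = 120

Computing the first values: h(3) = 120 and h(4) = 720; gcd(120, 720) = 120, so d ≤ 120.
We prove 120 | r(r - 2)(r - 1)(r + 1)(r + 2) for all r ≥ 3 by induction on r.
Base step (r = 3): h(3) = 120 = 120·(1), so 120 | h(3).
Suppose the result is true for r = p, i.e. 120 | h(p). Then
h(p+1) − h(p) = (p-1)·p·(p+1)·(p+2)·(p+3) − (p-2)·(p-1)·p·(p+1)·(p+2) = (p-1)·p·(p+1)·(p+2)·[(p+3) − (p-2)] = 5·(p-1)·p·(p+1)·(p+2). The product of 4 consecutive integers is divisible by (4)! = 24, so h(p+1) − h(p) is divisible by 5·24 = 120. By the inductive hypothesis 120 | h(p), hence 120 | h(p+1).
By induction, the statement is established for all r ≥ 3.
Therefore the largest such d is 120.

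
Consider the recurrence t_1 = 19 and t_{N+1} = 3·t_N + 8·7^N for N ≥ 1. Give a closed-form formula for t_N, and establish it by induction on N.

t_N = 5·3^(N - 1) + 2·7^N

Computing the first terms: t_1 = 19, t_2 = 113, t_3 = 731. This suggests t_N = 5·3^(N - 1) + 2·7^N.
For the base case N = 1: the formula gives 19 = 19 = t_1.
Inductive step: assume the claim holds for N = k, so t_k = 5·3^(k - 1) + 2·7^k.
Then t_{k+1} = 3·t_k + 8·7^k = 3·(5·3^(k - 1) + 2·7^k) + 8·7^k = 5·3^k + 2·7^(k + 1) = 5·3^((k+1) - 1) + 2·7^(k+1),
which is the claimed formula at N = k+1.
By induction, the statement is established for all N ≥ 1.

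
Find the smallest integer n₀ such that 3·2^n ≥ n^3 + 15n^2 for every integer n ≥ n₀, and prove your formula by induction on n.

n₀ = 10

At n = 9: 1536 < 1944, so the inequality fails and n₀ ≥ 10. We prove 3·2^n ≥ n^3 + 15n^2 for all n ≥ 10.
Base step (n = 10): 3·2^n = 3072 and n^3 + 15n^2 = 2500, so 3072 ≥ 2500.
Inductive step: assume the claim holds for n = i, so 3·2^i ≥ i^3 + 15i^2.
Then 3·2^(i + 1) = 2·(3·2^i) ≥ 2·(i^3 + 15i^2).
Also, for i ≥ 10 we have 2·(i^3 + 15i^2) ≥ (i+1)^3 + 15(i+1)^2, since 2·(i^3 + 15i^2) − ((i+1)^3 + 15(i+1)^2) = i^3 + 12i^2 - 33i - 16, which is nonnegative for all i ≥ 10.
Combining, 3·2^(i + 1) ≥ (i+1)^3 + 15(i+1)^2.
By induction, the statement is established for all n ≥ 10.
Hence the smallest such n₀ is 10.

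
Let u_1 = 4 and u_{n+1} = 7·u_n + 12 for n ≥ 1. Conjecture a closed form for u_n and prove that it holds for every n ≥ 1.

Computing the first terms: u_1 = 4, u_2 = 40, u_3 = 292. This suggests u_n = 6·7^(n - 1) - 2.
For the base case n = 1: the formula gives 4 = 4 = u_1.
Suppose the result is true for n = p, so u_p = 6·7^(p - 1) - 2.
Then u_{p+1} = 7·u_p + 12 = 7·(6·7^(p - 1) - 2) + 12 = 6·7^p - 2 = 6·7^((p+1) - 1) - 2,
which is the claimed formula at n = p+1.
By the principle of mathematical induction, the result holds for all n ≥ 1.

u_n = 6·7^(n - 1) - 2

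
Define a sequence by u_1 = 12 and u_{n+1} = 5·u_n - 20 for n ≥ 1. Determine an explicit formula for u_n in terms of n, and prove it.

u_n = 7·5^(n - 1) + 5

Computing the first terms: u_1 = 12, u_2 = 40, u_3 = 180. This suggests u_n = 7·5^(n - 1) + 5.
For the base case n = 1: the formula gives 12 = 12 = u_1.
Suppose the result is true for n = m, so u_m = 7·5^(m - 1) + 5.
Then u_{m+1} = 5·u_m - 20 = 5·(7·5^(m - 1) + 5) - 20 = 7·5^m + 5 = 7·5^((m+1) - 1) + 5,
which is the claimed formula at n = m+1.
Hence, by induction on n, the claim holds for every n ≥ 1.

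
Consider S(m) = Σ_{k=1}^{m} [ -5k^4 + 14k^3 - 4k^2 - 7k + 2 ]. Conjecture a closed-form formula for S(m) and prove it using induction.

S(m) = -m(m - 1)(m^3 - 4m - 2)

We claim S(m) = -m(m - 1)(m^3 - 4m - 2) for all m ≥ 1.
Base case (m = 1): S(1) = 0, and the closed form gives 0. They agree.
Inductive step: assume the claim holds for m = k, so S(k) = k(-k^4 + k^3 + 4k^2 - 2k - 2).
Then S(k+1) = S(k) + (k(-5k^3 - 6k^2 + 8k + 7)) = (k(-k^4 + k^3 + 4k^2 - 2k - 2)) + (k(-5k^3 - 6k^2 + 8k + 7)).
Simplifying, S(k+1) = -k(k + 1)(k^3 + 3k^2 - k - 5) = -(k+1)((k+1) - 1)((k+1)^3 - 4(k+1) - 2),
which is the closed form with m = k+1.
By the principle of mathematical induction, the result holds for all m ≥ 1.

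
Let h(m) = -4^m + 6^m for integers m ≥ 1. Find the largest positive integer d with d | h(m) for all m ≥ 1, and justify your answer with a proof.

Computing the first values: h(1) = 2 and h(2) = 20; gcd(2, 20) = 2, so d ≤ 2.
We prove 2 | -4^m + 6^m for all m ≥ 1 by induction on m.
Base case (m = 1): h(1) = 2 = 2·(1), so 2 | h(1).
Inductive step: assume the claim holds for m = j, i.e. 2 | h(j). Then
6^{j+1} − 4^{j+1} = 6·6^j − 4·4^j = 6·(6^j − 4^j) + (2)·4^j. The first term is divisible by 2 by the inductive hypothesis, and the second term (2)·4^j is divisible by 2 since 2 | 2. Hence 2 | h(j+1).
By the principle of mathematical induction, the result holds for all m ≥ 1.
Therefore the largest such d is 2.

d = 2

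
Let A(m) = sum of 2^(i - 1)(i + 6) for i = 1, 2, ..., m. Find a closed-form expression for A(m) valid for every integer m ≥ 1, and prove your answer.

A(m) = 2^m(m + 5) - 5

We claim A(m) = 2^m(m + 5) - 5 for all m ≥ 1.
For the base case m = 1: A(1) = 7, and the closed form gives 7. They agree.
Inductive step: suppose the statement holds for some i ≥ 1, so A(i) = 2^i(i + 5) - 5.
Then A(i+1) = A(i) + (2^i(i + 7)) = (2^i(i + 5) - 5) + (2^i(i + 7)).
Simplifying, A(i+1) = 2·2^i·i + 12·2^i - 5 = 2^(i+1)((i+1) + 5) - 5,
which is the closed form with m = i+1.
This completes the induction.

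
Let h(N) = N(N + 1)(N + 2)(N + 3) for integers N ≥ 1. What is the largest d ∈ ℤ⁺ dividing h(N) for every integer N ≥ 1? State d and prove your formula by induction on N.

Computing the first values: h(1) = 24 and h(2) = 120; gcd(24, 120) = 24, so d ≤ 24.
We prove 24 | N(N + 1)(N + 2)(N + 3) for all N ≥ 1 by induction on N.
Base step (N = 1): h(1) = 24 = 24·(1), so 24 | h(1).
Inductive step: suppose the statement holds for some j ≥ 1, i.e. 24 | h(j). Then
h(j+1) − h(j) = (j+1)·(j+2)·(j+3)·(j+4) − j·(j+1)·(j+2)·(j+3) = (j+1)·(j+2)·(j+3)·[(j+4) − j] = 4·(j+1)·(j+2)·(j+3). The product of 3 consecutive integers is divisible by (3)! = 6, so h(j+1) − h(j) is divisible by 4·6 = 24. By the inductive hypothesis 24 | h(j), hence 24 | h(j+1).
This completes the induction.
Therefore the largest such d is 24.

d = 24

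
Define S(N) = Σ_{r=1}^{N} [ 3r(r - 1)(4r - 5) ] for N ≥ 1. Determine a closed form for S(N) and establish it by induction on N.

S(N) = 3N(N - 1)^2·(N + 1)

We claim S(N) = 3N(N - 1)^2·(N + 1) for all N ≥ 1.
When N = 1: S(1) = 0, and the closed form gives 0. They agree.
Inductive step: assume the claim holds for N = r, so S(r) = 3r(r^3 - r^2 - r + 1).
Then S(r+1) = S(r) + (3r(r + 1)(4r - 1)) = (3r(r^3 - r^2 - r + 1)) + (3r(r + 1)(4r - 1)).
Simplifying, S(r+1) = 3r^2·(r + 1)(r + 2) = 3(r+1)((r+1) - 1)^2·((r+1) + 1),
which is the closed form with N = r+1.
By induction, the statement is established for all N ≥ 1.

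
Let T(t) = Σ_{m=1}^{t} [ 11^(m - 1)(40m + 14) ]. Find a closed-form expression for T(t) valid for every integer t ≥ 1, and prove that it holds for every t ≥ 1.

T(t) = 11^t(4t + 1) - 1

We claim T(t) = 11^t(4t + 1) - 1 for all t ≥ 1.
Base case (t = 1): T(1) = 54, and the closed form gives 54. They agree.
Suppose the result is true for t = m, so T(m) = 11^m(4m + 1) - 1.
Then T(m+1) = T(m) + (11^m(40m + 54)) = (11^m(4m + 1) - 1) + (11^m(40m + 54)).
Simplifying, T(m+1) = 44·11^m·m + 55·11^m - 1 = 11^(m+1)(4(m+1) + 1) - 1,
which is the closed form with t = m+1.
Hence, by induction on t, the claim holds for every t ≥ 1.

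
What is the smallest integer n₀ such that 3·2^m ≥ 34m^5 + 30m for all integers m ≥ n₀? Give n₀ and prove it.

n₀ = 28

At m = 27: 402653184 < 487863648, so the inequality fails and n₀ ≥ 28. We prove 3·2^m ≥ 34m^5 + 30m for all m ≥ 28.
Base step (m = 28): 3·2^m = 805306368 and 34m^5 + 30m = 585153352, so 805306368 ≥ 585153352.
For the inductive step, assume it holds for an arbitrary k ≥ 28, so 3·2^k ≥ 34k^5 + 30k.
Then 3·2^(k + 1) = 2·(3·2^k) ≥ 2·(34k^5 + 30k).
Also, for k ≥ 28 we have 2·(34k^5 + 30k) ≥ 34(k+1)^5 + 30(k+1), since 2·(34k^5 + 30k) − (34(k+1)^5 + 30(k+1)) = 34k^5 - 170k^4 - 340k^3 - 340k^2 - 140k - 64, which is nonnegative for all k ≥ 28.
Combining, 3·2^(k + 1) ≥ 34(k+1)^5 + 30(k+1).
This completes the induction.
Hence the smallest such n₀ is 28.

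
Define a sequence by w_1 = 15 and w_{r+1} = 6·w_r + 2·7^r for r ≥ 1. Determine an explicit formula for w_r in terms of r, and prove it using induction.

Computing the first terms: w_1 = 15, w_2 = 104, w_3 = 722. This suggests w_r = 6^(r - 1) + 2·7^r.
Base case (r = 1): the formula gives 15 = 15 = w_1.
Inductive step: assume the claim holds for r = m, so w_m = 6^(m - 1) + 2·7^m.
Then w_{m+1} = 6·w_m + 2·7^m = 6·(6^(m - 1) + 2·7^m) + 2·7^m = 6^m + 2·7^(m + 1) = 6^((m+1) - 1) + 2·7^(m+1),
which is the claimed formula at r = m+1.
This completes the induction.

w_r = 6^(r - 1) + 2·7^r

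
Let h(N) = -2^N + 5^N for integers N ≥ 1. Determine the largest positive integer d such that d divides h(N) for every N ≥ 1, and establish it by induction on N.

Computing the first values: h(1) = 3 and h(2) = 21; gcd(3, 21) = 3, so d ≤ 3.
We prove 3 | -2^N + 5^N for all N ≥ 1 by induction on N.
Base case (N = 1): h(1) = 3 = 3·(1), so 3 | h(1).
Inductive step: suppose the statement holds for some j ≥ 1, i.e. 3 | h(j). Then
5^{j+1} − 2^{j+1} = 5·5^j − 2·2^j = 5·(5^j − 2^j) + (3)·2^j. The first term is divisible by 3 by the inductive hypothesis, and the second term (3)·2^j is divisible by 3 since 3 | 3. Hence 3 | h(j+1).
This completes the induction.
Therefore the largest such d is 3.

d = 3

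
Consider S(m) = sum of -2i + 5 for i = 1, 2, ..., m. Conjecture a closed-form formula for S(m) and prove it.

S(m) = -m(m - 4)

We claim S(m) = -m(m - 4) for all m ≥ 1.
Base step (m = 1): S(1) = 3, and the closed form gives 3. They agree.
Inductive step: suppose the statement holds for some i ≥ 1, so S(i) = i(-i + 4).
Then S(i+1) = S(i) + (-2i + 3) = (i(-i + 4)) + (-2i + 3).
Simplifying, S(i+1) = -(i - 3)(i + 1) = -(i+1)((i+1) - 4),
which is the closed form with m = i+1.
Hence, by induction on m, the claim holds for every m ≥ 1.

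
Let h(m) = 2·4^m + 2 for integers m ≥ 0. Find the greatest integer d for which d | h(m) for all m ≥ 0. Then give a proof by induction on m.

d = 2

Computing the first values: h(0) = 4 and h(1) = 10; gcd(4, 10) = 2, so d ≤ 2.
We prove 2 | 2·4^m + 2 for all m ≥ 0 by induction on m.
Base case (m = 0): h(0) = 4 = 2·(2), so 2 | h(0).
Inductive step: assume the claim holds for m = p, i.e. 2 | h(p). Then
h(p+1) = 2·4^(p+1) + 2 = 4·(2·4^p + 2) - 6 = 4·h(p) - 6. The first term is divisible by 2 by the inductive hypothesis, and -6 is divisible by 2. Hence 2 | h(p+1).
By the principle of mathematical induction, the result holds for all m ≥ 0.
Therefore the largest such d is 2.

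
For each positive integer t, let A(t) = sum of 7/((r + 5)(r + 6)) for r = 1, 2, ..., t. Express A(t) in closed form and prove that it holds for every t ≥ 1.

A(t) = 7t/(6(t + 6))

We claim A(t) = 7t/(6(t + 6)) for all t ≥ 1.
When t = 1: A(1) = 1/6, and the closed form gives 1/6. They agree.
For the inductive step, assume it holds for an arbitrary r ≥ 1, so A(r) = 7r/(6(r + 6)).
Then A(r+1) = A(r) + (7/((r + 6)(r + 7))) = (7r/(6(r + 6))) + (7/((r + 6)(r + 7))).
Simplifying, A(r+1) = 7(r + 1)/(6(r + 7)) = 7(r+1)/(6((r+1) + 6)),
which is the closed form with t = r+1.
By the principle of mathematical induction, the result holds for all t ≥ 1.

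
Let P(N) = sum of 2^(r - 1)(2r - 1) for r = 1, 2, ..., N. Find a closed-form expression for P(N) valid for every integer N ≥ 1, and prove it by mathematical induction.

P(N) = 2^N(2N - 3) + 3

We claim P(N) = 2^N(2N - 3) + 3 for all N ≥ 1.
When N = 1: P(1) = 1, and the closed form gives 1. They agree.
Suppose the result is true for N = r, so P(r) = 2^r(2r - 3) + 3.
Then P(r+1) = P(r) + (2^r(2r + 1)) = (2^r(2r - 3) + 3) + (2^r(2r + 1)).
Simplifying, P(r+1) = -2^(r + 1) + 2^(r + 2)r + 3 = 2^(r+1)(2(r+1) - 3) + 3,
which is the closed form with N = r+1.
This completes the induction.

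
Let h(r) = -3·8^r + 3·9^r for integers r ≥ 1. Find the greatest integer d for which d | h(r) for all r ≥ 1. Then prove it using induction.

d = 3

Computing the first values: h(1) = 3 and h(2) = 51; gcd(3, 51) = 3, so d ≤ 3.
We prove 3 | -3·8^r + 3·9^r for all r ≥ 1 by induction on r.
When r = 1: h(1) = 3 = 3·(1), so 3 | h(1).
Suppose the result is true for r = m, i.e. 3 | h(m). Then
h(m+1) − 9·h(m) = (-3·8^(m+1) + 3·9^(m+1)) − 9·(-3·8^m + 3·9^m) = (-3)·8^m·(8 − 9) = (3)·8^m. Since 3 | h(m) by the inductive hypothesis, 3 | 9·h(m); and 3 | 3 since 3 = 3·1. Therefore 3 | h(m+1).
Hence, by induction on r, the claim holds for every r ≥ 1.
Therefore the largest such d is 3.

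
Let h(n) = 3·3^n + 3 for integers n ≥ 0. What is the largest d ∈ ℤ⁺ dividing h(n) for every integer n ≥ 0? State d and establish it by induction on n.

Computing the first values: h(0) = 6 and h(1) = 12; gcd(6, 12) = 6, so d ≤ 6.
We prove 6 | 3·3^n + 3 for all n ≥ 0 by induction on n.
When n = 0: h(0) = 6 = 6·(1), so 6 | h(0).
Suppose the result is true for n = m, i.e. 6 | h(m). Then
h(m+1) = 3·3^(m+1) + 3 = 3·(3·3^m + 3) - 6 = 3·h(m) - 6. The first term is divisible by 6 by the inductive hypothesis, and -6 is divisible by 6. Hence 6 | h(m+1).
This completes the induction.
Therefore the largest such d is 6.

d = 6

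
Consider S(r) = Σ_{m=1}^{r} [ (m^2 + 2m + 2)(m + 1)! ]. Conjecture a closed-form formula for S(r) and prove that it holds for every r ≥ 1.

We claim S(r) = (r + 1)(r + 2)! - 2 for all r ≥ 1.
For the base case r = 1: S(1) = 10, and the closed form gives 10. They agree.
Suppose the result is true for r = m, so S(m) = (m + 1)(m + 2)! - 2.
Then S(m+1) = S(m) + ((m^2 + 4m + 5)(m + 2)!) = ((m + 1)(m + 2)! - 2) + ((m^2 + 4m + 5)(m + 2)!).
Simplifying, S(m+1) = ((m+1) + 1)((m+1) + 2)! - 2,
which is the closed form with r = m+1.
By the principle of mathematical induction, the result holds for all r ≥ 1.

S(r) = (r + 1)(r + 2)! - 2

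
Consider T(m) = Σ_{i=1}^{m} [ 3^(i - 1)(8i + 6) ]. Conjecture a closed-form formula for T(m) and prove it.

T(m) = 3^m(4m + 1) - 1

We claim T(m) = 3^m(4m + 1) - 1 for all m ≥ 1.
When m = 1: T(1) = 14, and the closed form gives 14. They agree.
Inductive step: suppose the statement holds for some i ≥ 1, so T(i) = 3^i(4i + 1) - 1.
Then T(i+1) = T(i) + (3^i(8i + 14)) = (3^i(4i + 1) - 1) + (3^i(8i + 14)).
Simplifying, T(i+1) = 12·3^i·i + 15·3^i - 1 = 3^(i+1)(4(i+1) + 1) - 1,
which is the closed form with m = i+1.
By induction, the statement is established for all m ≥ 1.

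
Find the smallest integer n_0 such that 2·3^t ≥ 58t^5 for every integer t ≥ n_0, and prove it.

n_0 = 16

At t = 15: 28697814 < 44043750, so the inequality fails and n_0 ≥ 16. We prove 2·3^t ≥ 58t^5 for all t ≥ 16.
Base case (t = 16): 2·3^t = 86093442 and 58t^5 = 60817408, so 86093442 ≥ 60817408.
Inductive step: suppose the statement holds for some r ≥ 16, so 2·3^r ≥ 58r^5.
Then 2·3^(r + 1) = 3·(2·3^r) ≥ 3·(58r^5).
Also, for r ≥ 16 we have 3·(58r^5) ≥ 58(r+1)^5, since 3 ≥ (1 + 1/r)^5 for all r ≥ 16.
Combining, 2·3^(r + 1) ≥ 58(r+1)^5.
By induction, the statement is established for all t ≥ 16.
Hence the smallest such n_0 is 16.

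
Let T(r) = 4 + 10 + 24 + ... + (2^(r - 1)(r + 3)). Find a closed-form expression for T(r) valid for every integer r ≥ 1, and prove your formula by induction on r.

T(r) = 2^r(r + 2) - 2

We claim T(r) = 2^r(r + 2) - 2 for all r ≥ 1.
Base case (r = 1): T(1) = 4, and the closed form gives 4. They agree.
Suppose the result is true for r = p, so T(p) = 2^p(p + 2) - 2.
Then T(p+1) = T(p) + (2^p(p + 4)) = (2^p(p + 2) - 2) + (2^p(p + 4)).
Simplifying, T(p+1) = 2·2^p·p + 6·2^p - 2 = 2^(p+1)((p+1) + 2) - 2,
which is the closed form with r = p+1.
Hence, by induction on r, the claim holds for every r ≥ 1.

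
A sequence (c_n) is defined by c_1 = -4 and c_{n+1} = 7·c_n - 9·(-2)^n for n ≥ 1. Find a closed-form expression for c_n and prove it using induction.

c_n = (-2)^n - 2·7^(n - 1)

Computing the first terms: c_1 = -4, c_2 = -10, c_3 = -106. This suggests c_n = (-2)^n - 2·7^(n - 1).
For the base case n = 1: the formula gives -4 = -4 = c_1.
Suppose the result is true for n = p, so c_p = (-2)^p - 2·7^(p - 1).
Then c_{p+1} = 7·c_p - 9·(-2)^p = 7·((-2)^p - 2·7^(p - 1)) - 9·(-2)^p = (-2)^(p + 1) - 2·7^p = (-2)^(p+1) - 2·7^((p+1) - 1),
which is the claimed formula at n = p+1.
By induction, the statement is established for all n ≥ 1.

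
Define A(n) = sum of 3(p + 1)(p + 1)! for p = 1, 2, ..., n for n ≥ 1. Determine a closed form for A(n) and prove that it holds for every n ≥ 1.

A(n) = 3(n + 2)! - 6

We claim A(n) = 3(n + 2)! - 6 for all n ≥ 1.
Base step (n = 1): A(1) = 12, and the closed form gives 12. They agree.
Inductive step: assume the claim holds for n = p, so A(p) = 3(p + 2)! - 6.
Then A(p+1) = A(p) + (3(p + 2)(p + 2)!) = (3(p + 2)! - 6) + (3(p + 2)(p + 2)!).
Simplifying, A(p+1) = 3((p+1) + 2)! - 6,
which is the closed form with n = p+1.
By the principle of mathematical induction, the result holds for all n ≥ 1.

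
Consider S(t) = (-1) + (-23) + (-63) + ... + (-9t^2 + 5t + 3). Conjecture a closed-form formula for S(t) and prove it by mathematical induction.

We claim S(t) = -t(3t^2 + 2t - 4) for all t ≥ 1.
Base case (t = 1): S(1) = -1, and the closed form gives -1. They agree.
For the inductive step, assume it holds for an arbitrary p ≥ 1, so S(p) = p(-3p^2 - 2p + 4).
Then S(p+1) = S(p) + (5p - 9(p + 1)^2 + 8) = (p(-3p^2 - 2p + 4)) + (5p - 9(p + 1)^2 + 8).
Simplifying, S(p+1) = -(p + 1)(3p^2 + 8p + 1) = -(p+1)(3(p+1)^2 + 2(p+1) - 4),
which is the closed form with t = p+1.
Hence, by induction on t, the claim holds for every t ≥ 1.

S(t) = -t(3t^2 + 2t - 4)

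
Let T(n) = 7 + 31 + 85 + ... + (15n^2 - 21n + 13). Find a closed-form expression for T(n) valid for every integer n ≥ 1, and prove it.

We claim T(n) = n(5n^2 - 3n + 5) for all n ≥ 1.
When n = 1: T(1) = 7, and the closed form gives 7. They agree.
For the inductive step, assume it holds for an arbitrary r ≥ 1, so T(r) = r(5r^2 - 3r + 5).
Then T(r+1) = T(r) + (15r^2 + 9r + 7) = (r(5r^2 - 3r + 5)) + (15r^2 + 9r + 7).
Simplifying, T(r+1) = (r + 1)(5r^2 + 7r + 7) = (r+1)(5(r+1)^2 - 3(r+1) + 5),
which is the closed form with n = r+1.
This completes the induction.

T(n) = n(5n^2 - 3n + 5)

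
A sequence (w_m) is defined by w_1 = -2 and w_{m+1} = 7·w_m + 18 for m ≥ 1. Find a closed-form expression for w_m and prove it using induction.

Computing the first terms: w_1 = -2, w_2 = 4, w_3 = 46. This suggests w_m = 7^(m - 1) - 3.
Base case (m = 1): the formula gives -2 = -2 = w_1.
For the inductive step, assume it holds for an arbitrary i ≥ 1, so w_i = 7^(i - 1) - 3.
Then w_{i+1} = 7·w_i + 18 = 7·(7^(i - 1) - 3) + 18 = 7^i - 3 = 7^((i+1) - 1) - 3,
which is the claimed formula at m = i+1.
Hence, by induction on m, the claim holds for every m ≥ 1.

w_m = 7^(m - 1) - 3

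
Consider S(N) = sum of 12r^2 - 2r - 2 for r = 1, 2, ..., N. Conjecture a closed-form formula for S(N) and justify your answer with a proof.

S(N) = N(4N^2 + 5N - 1)

We claim S(N) = N(4N^2 + 5N - 1) for all N ≥ 1.
When N = 1: S(1) = 8, and the closed form gives 8. They agree.
For the inductive step, assume it holds for an arbitrary r ≥ 1, so S(r) = r(4r^2 + 5r - 1).
Then S(r+1) = S(r) + (12r^2 + 22r + 8) = (r(4r^2 + 5r - 1)) + (12r^2 + 22r + 8).
Simplifying, S(r+1) = (r + 1)(4r^2 + 13r + 8) = (r+1)(4(r+1)^2 + 5(r+1) - 1),
which is the closed form with N = r+1.
By induction, the statement is established for all N ≥ 1.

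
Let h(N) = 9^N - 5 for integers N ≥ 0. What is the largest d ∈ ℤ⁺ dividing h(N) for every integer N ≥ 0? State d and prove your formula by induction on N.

Computing the first values: h(0) = -4 and h(1) = 4; gcd(-4, 4) = 4, so d ≤ 4.
We prove 4 | 9^N - 5 for all N ≥ 0 by induction on N.
When N = 0: h(0) = -4 = 4·(-1), so 4 | h(0).
Inductive step: suppose the statement holds for some m ≥ 0, i.e. 4 | h(m). Then
h(m+1) = 9^(m+1) - 5 = 9·(9^m - 5) + 40 = 9·h(m) + 40. The first term is divisible by 4 by the inductive hypothesis, and 40 is divisible by 4. Hence 4 | h(m+1).
By induction, the statement is established for all N ≥ 0.
Therefore the largest such d is 4.

d = 4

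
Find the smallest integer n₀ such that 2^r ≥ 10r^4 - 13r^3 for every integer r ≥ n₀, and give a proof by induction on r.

At r = 20: 1048576 < 1496000, so the inequality fails and n₀ ≥ 21. We prove 2^r ≥ 10r^4 - 13r^3 for all r ≥ 21.
For the base case r = 21: 2^r = 2097152 and 10r^4 - 13r^3 = 1824417, so 2097152 ≥ 1824417.
Inductive step: assume the claim holds for r = k, so 2^k ≥ 10k^4 - 13k^3.
Then 2^(k + 1) = 2·(2^k) ≥ 2·(10k^4 - 13k^3).
Also, for k ≥ 21 we have 2·(10k^4 - 13k^3) ≥ 10(k+1)^4 - 13(k+1)^3, since 2·(10k^4 - 13k^3) − (10(k+1)^4 - 13(k+1)^3) = 10k^4 - 53k^3 - 21k^2 - k + 3, which is nonnegative for all k ≥ 21.
Combining, 2^(k + 1) ≥ 10(k+1)^4 - 13(k+1)^3.
By the principle of mathematical induction, the result holds for all r ≥ 21.
Hence the smallest such n₀ is 21.

n₀ = 21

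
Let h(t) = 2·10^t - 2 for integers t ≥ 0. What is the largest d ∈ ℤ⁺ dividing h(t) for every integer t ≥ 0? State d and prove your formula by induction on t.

d = 18

Computing the first values: h(0) = 0 and h(1) = 18; gcd(0, 18) = 18, so d ≤ 18.
We prove 18 | 2·10^t - 2 for all t ≥ 0 by induction on t.
For the base case t = 0: h(0) = 0 = 18·(0), so 18 | h(0).
Suppose the result is true for t = i, i.e. 18 | h(i). Then
h(i+1) = 2·10^(i+1) - 2 = 10·(2·10^i - 2) + 18 = 10·h(i) + 18. The first term is divisible by 18 by the inductive hypothesis, and 18 is divisible by 18. Hence 18 | h(i+1).
By the principle of mathematical induction, the result holds for all t ≥ 0.
Therefore the largest such d is 18.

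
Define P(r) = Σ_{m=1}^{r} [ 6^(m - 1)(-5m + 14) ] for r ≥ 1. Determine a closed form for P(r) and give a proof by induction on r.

We claim P(r) = 6^r(-r + 3) - 3 for all r ≥ 1.
Base case (r = 1): P(1) = 9, and the closed form gives 9. They agree.
For the inductive step, assume it holds for an arbitrary m ≥ 1, so P(m) = 6^m(-m + 3) - 3.
Then P(m+1) = P(m) + (6^m(-5m + 9)) = (6^m(-m + 3) - 3) + (6^m(-5m + 9)).
Simplifying, P(m+1) = -6·6^m·m + 12·6^m - 3 = 6^(m+1)(-(m+1) + 3) - 3,
which is the closed form with r = m+1.
This completes the induction.

P(r) = 6^r(-r + 3) - 3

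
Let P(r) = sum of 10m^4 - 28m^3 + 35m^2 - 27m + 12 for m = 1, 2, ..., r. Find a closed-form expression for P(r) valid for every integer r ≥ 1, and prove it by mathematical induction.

P(r) = r(2r^4 - 2r^3 + r^2 - 3r + 4)

We claim P(r) = r(2r^4 - 2r^3 + r^2 - 3r + 4) for all r ≥ 1.
For the base case r = 1: P(1) = 2, and the closed form gives 2. They agree.
Inductive step: suppose the statement holds for some m ≥ 1, so P(m) = m(2m^4 - 2m^3 + m^2 - 3m + 4).
Then P(m+1) = P(m) + (10m^4 + 12m^3 + 11m^2 - m + 2) = (m(2m^4 - 2m^3 + m^2 - 3m + 4)) + (10m^4 + 12m^3 + 11m^2 - m + 2).
Simplifying, P(m+1) = (m + 1)(2m^4 + 6m^3 + 7m^2 + m + 2) = (m+1)(2(m+1)^4 - 2(m+1)^3 + (m+1)^2 - 3(m+1) + 4),
which is the closed form with r = m+1.
This completes the induction.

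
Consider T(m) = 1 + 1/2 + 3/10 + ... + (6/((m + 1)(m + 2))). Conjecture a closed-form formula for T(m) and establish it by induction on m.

We claim T(m) = 3m/(m + 2) for all m ≥ 1.
For the base case m = 1: T(1) = 1, and the closed form gives 1. They agree.
For the inductive step, assume it holds for an arbitrary j ≥ 1, so T(j) = 3j/(j + 2).
Then T(j+1) = T(j) + (6/((j + 2)(j + 3))) = (3j/(j + 2)) + (6/((j + 2)(j + 3))).
Simplifying, T(j+1) = 3(j + 1)/(j + 3) = 3(j+1)/((j+1) + 2),
which is the closed form with m = j+1.
Hence, by induction on m, the claim holds for every m ≥ 1.

T(m) = 3m/(m + 2)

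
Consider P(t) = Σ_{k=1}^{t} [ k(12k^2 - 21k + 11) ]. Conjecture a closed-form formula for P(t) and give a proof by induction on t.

We claim P(t) = t(t + 1)(3t^2 - 4t + 2) for all t ≥ 1.
Base case (t = 1): P(1) = 2, and the closed form gives 2. They agree.
Inductive step: assume the claim holds for t = k, so P(k) = k(3k^3 - k^2 - 2k + 2).
Then P(k+1) = P(k) + (12k^3 + 15k^2 + 5k + 2) = (k(3k^3 - k^2 - 2k + 2)) + (12k^3 + 15k^2 + 5k + 2).
Simplifying, P(k+1) = (k + 1)(k + 2)(3k^2 + 2k + 1) = (k+1)((k+1) + 1)(3(k+1)^2 - 4(k+1) + 2),
which is the closed form with t = k+1.
By the principle of mathematical induction, the result holds for all t ≥ 1.

P(t) = t(t + 1)(3t^2 - 4t + 2)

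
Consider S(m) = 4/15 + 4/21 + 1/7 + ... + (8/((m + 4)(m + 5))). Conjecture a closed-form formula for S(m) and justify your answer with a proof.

We claim S(m) = 8m/(5(m + 5)) for all m ≥ 1.
For the base case m = 1: S(1) = 4/15, and the closed form gives 4/15. They agree.
Suppose the result is true for m = k, so S(k) = 8k/(5(k + 5)).
Then S(k+1) = S(k) + (8/((k + 5)(k + 6))) = (8k/(5(k + 5))) + (8/((k + 5)(k + 6))).
Simplifying, S(k+1) = 8(k + 1)/(5(k + 6)) = 8(k+1)/(5((k+1) + 5)),
which is the closed form with m = k+1.
By induction, the statement is established for all m ≥ 1.

S(m) = 8m/(5(m + 5))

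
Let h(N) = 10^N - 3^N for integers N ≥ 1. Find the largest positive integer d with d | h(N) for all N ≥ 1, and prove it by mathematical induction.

Computing the first values: h(1) = 7 and h(2) = 91; gcd(7, 91) = 7, so d ≤ 7.
We prove 7 | 10^N - 3^N for all N ≥ 1 by induction on N.
Base case (N = 1): h(1) = 7 = 7·(1), so 7 | h(1).
Inductive step: assume the claim holds for N = m, i.e. 7 | h(m). Then
10^{m+1} − 3^{m+1} = 10·10^m − 3·3^m = 10·(10^m − 3^m) + (7)·3^m. The first term is divisible by 7 by the inductive hypothesis, and the second term (7)·3^m is divisible by 7 since 7 | 7. Hence 7 | h(m+1).
By induction, the statement is established for all N ≥ 1.
Therefore the largest such d is 7.

d = 7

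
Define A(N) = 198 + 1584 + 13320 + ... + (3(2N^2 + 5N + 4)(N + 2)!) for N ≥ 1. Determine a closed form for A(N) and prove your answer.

A(N) = (6N + 3)(N + 3)! - 18

We claim A(N) = (6N + 3)(N + 3)! - 18 for all N ≥ 1.
Base case (N = 1): A(1) = 198, and the closed form gives 198. They agree.
For the inductive step, assume it holds for an arbitrary p ≥ 1, so A(p) = (6p + 3)(p + 3)! - 18.
Then A(p+1) = A(p) + (3(2p^2 + 9p + 11)(p + 3)!) = ((6p + 3)(p + 3)! - 18) + (3(2p^2 + 9p + 11)(p + 3)!).
Simplifying, A(p+1) = (6(p+1) + 3)((p+1) + 3)! - 18,
which is the closed form with N = p+1.
Hence, by induction on N, the claim holds for every N ≥ 1.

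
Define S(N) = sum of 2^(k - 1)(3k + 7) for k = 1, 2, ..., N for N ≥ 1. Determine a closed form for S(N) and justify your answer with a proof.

S(N) = 2^N(3N + 4) - 4

We claim S(N) = 2^N(3N + 4) - 4 for all N ≥ 1.
Base step (N = 1): S(1) = 10, and the closed form gives 10. They agree.
Inductive step: suppose the statement holds for some k ≥ 1, so S(k) = 2^k(3k + 4) - 4.
Then S(k+1) = S(k) + (2^k(3k + 10)) = (2^k(3k + 4) - 4) + (2^k(3k + 10)).
Simplifying, S(k+1) = 6·2^k·k + 14·2^k - 4 = 2^(k+1)(3(k+1) + 4) - 4,
which is the closed form with N = k+1.
By induction, the statement is established for all N ≥ 1.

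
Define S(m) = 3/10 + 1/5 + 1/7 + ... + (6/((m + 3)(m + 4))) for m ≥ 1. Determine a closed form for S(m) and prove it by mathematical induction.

We claim S(m) = 3m/(2(m + 4)) for all m ≥ 1.
Base case (m = 1): S(1) = 3/10, and the closed form gives 3/10. They agree.
For the inductive step, assume it holds for an arbitrary p ≥ 1, so S(p) = 3p/(2(p + 4)).
Then S(p+1) = S(p) + (6/((p + 4)(p + 5))) = (3p/(2(p + 4))) + (6/((p + 4)(p + 5))).
Simplifying, S(p+1) = 3(p + 1)/(2(p + 5)) = 3(p+1)/(2((p+1) + 4)),
which is the closed form with m = p+1.
Hence, by induction on m, the claim holds for every m ≥ 1.

S(m) = 3m/(2(m + 4))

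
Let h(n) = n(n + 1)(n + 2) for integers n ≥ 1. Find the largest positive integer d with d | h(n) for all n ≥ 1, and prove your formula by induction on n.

d = 6

Computing the first values: h(1) = 6 and h(2) = 24; gcd(6, 24) = 6, so d ≤ 6.
We prove 6 | n(n + 1)(n + 2) for all n ≥ 1 by induction on n.
Base case (n = 1): h(1) = 6 = 6·(1), so 6 | h(1).
Inductive step: assume the claim holds for n = m, i.e. 6 | h(m). Then
h(m+1) − h(m) = (m+1)·(m+2)·(m+3) − m·(m+1)·(m+2) = (m+1)·(m+2)·[(m+3) − m] = 3·(m+1)·(m+2). The product of 2 consecutive integers is divisible by (2)! = 2, so h(m+1) − h(m) is divisible by 3·2 = 6. By the inductive hypothesis 6 | h(m), hence 6 | h(m+1).
This completes the induction.
Therefore the largest such d is 6.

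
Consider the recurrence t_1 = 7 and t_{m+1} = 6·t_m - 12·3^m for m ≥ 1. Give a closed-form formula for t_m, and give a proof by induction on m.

Computing the first terms: t_1 = 7, t_2 = 6, t_3 = -72. This suggests t_m = 4·3^m - 5·6^(m - 1).
For the base case m = 1: the formula gives 7 = 7 = t_1.
Suppose the result is true for m = r, so t_r = 4·3^r - 5·6^(r - 1).
Then t_{r+1} = 6·t_r - 12·3^r = 6·(4·3^r - 5·6^(r - 1)) - 12·3^r = 4·3^(r + 1) - 5·6^r = 4·3^(r+1) - 5·6^((r+1) - 1),
which is the claimed formula at m = r+1.
This completes the induction.

t_m = 4·3^m - 5·6^(m - 1)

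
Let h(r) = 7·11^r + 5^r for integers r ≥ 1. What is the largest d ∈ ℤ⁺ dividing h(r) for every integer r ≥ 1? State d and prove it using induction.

Computing the first values: h(1) = 82 and h(2) = 872; gcd(82, 872) = 2, so d ≤ 2.
We prove 2 | 7·11^r + 5^r for all r ≥ 1 by induction on r.
For the base case r = 1: h(1) = 82 = 2·(41), so 2 | h(1).
Inductive step: assume the claim holds for r = j, i.e. 2 | h(j). Then
h(j+1) − 11·h(j) = (7·11^(j+1) + 5^(j+1)) − 11·(7·11^j + 5^j) = (1)·5^j·(5 − 11) = (-6)·5^j. Since 2 | h(j) by the inductive hypothesis, 2 | 11·h(j); and 2 | -6 since -6 = 2·-3. Therefore 2 | h(j+1).
By induction, the statement is established for all r ≥ 1.
Therefore the largest such d is 2.

d = 2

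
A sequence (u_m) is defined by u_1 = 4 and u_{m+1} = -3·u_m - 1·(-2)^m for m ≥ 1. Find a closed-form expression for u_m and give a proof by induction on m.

u_m = -(-2)^m + 2(-3)^(m - 1)

Computing the first terms: u_1 = 4, u_2 = -10, u_3 = 26. This suggests u_m = -(-2)^m + 2(-3)^(m - 1).
Base step (m = 1): the formula gives 4 = 4 = u_1.
For the inductive step, assume it holds for an arbitrary j ≥ 1, so u_j = -(-2)^j + 2(-3)^(j - 1).
Then u_{j+1} = -3·u_j - 1·(-2)^j = -3·(-(-2)^j + 2(-3)^(j - 1)) - 1·(-2)^j = -(-2)^(j + 1) + 2(-3)^j = -(-2)^(j+1) + 2(-3)^((j+1) - 1),
which is the claimed formula at m = j+1.
By induction, the statement is established for all m ≥ 1.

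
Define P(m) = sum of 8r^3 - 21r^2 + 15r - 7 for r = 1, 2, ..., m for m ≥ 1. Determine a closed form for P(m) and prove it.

P(m) = m(2m^3 - 3m^2 - m - 3)

We claim P(m) = m(2m^3 - 3m^2 - m - 3) for all m ≥ 1.
For the base case m = 1: P(1) = -5, and the closed form gives -5. They agree.
For the inductive step, assume it holds for an arbitrary r ≥ 1, so P(r) = r(2r^3 - 3r^2 - r - 3).
Then P(r+1) = P(r) + (8r^3 + 3r^2 - 3r - 5) = (r(2r^3 - 3r^2 - r - 3)) + (8r^3 + 3r^2 - 3r - 5).
Simplifying, P(r+1) = (r + 1)(2r^3 + 3r^2 - r - 5) = (r+1)(2(r+1)^3 - 3(r+1)^2 - (r+1) - 3),
which is the closed form with m = r+1.
This completes the induction.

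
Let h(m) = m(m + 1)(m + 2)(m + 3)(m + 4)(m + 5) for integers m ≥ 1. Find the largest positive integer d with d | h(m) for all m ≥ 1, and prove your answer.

Computing the first values: h(1) = 720 and h(2) = 5040; gcd(720, 5040) = 720, so d ≤ 720.
We prove 720 | m(m + 1)(m + 2)(m + 3)(m + 4)(m + 5) for all m ≥ 1 by induction on m.
For the base case m = 1: h(1) = 720 = 720·(1), so 720 | h(1).
For the inductive step, assume it holds for an arbitrary p ≥ 1, i.e. 720 | h(p). Then
h(p+1) − h(p) = (p+1)·(p+2)·(p+3)·(p+4)·(p+5)·(p+6) − p·(p+1)·(p+2)·(p+3)·(p+4)·(p+5) = (p+1)·(p+2)·(p+3)·(p+4)·(p+5)·[(p+6) − p] = 6·(p+1)·(p+2)·(p+3)·(p+4)·(p+5). The product of 5 consecutive integers is divisible by (5)! = 120, so h(p+1) − h(p) is divisible by 6·120 = 720. By the inductive hypothesis 720 | h(p), hence 720 | h(p+1).
Hence, by induction on m, the claim holds for every m ≥ 1.
Therefore the largest such d is 720.

d = 720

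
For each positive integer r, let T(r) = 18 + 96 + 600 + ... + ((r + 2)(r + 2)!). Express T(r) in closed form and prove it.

T(r) = (r + 3)! - 6

We claim T(r) = (r + 3)! - 6 for all r ≥ 1.
Base step (r = 1): T(1) = 18, and the closed form gives 18. They agree.
Inductive step: assume the claim holds for r = j, so T(j) = (j + 3)! - 6.
Then T(j+1) = T(j) + ((j + 3)(j + 3)!) = ((j + 3)! - 6) + ((j + 3)(j + 3)!).
Simplifying, T(j+1) = ((j+1) + 3)! - 6,
which is the closed form with r = j+1.
Hence, by induction on r, the claim holds for every r ≥ 1.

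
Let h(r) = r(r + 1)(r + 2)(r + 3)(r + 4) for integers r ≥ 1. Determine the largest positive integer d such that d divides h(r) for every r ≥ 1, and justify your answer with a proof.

Computing the first values: h(1) = 120 and h(2) = 720; gcd(120, 720) = 120, so d ≤ 120.
We prove 120 | r(r + 1)(r + 2)(r + 3)(r + 4) for all r ≥ 1 by induction on r.
For the base case r = 1: h(1) = 120 = 120·(1), so 120 | h(1).
Inductive step: suppose the statement holds for some i ≥ 1, i.e. 120 | h(i). Then
h(i+1) − h(i) = (i+1)·(i+2)·(i+3)·(i+4)·(i+5) − i·(i+1)·(i+2)·(i+3)·(i+4) = (i+1)·(i+2)·(i+3)·(i+4)·[(i+5) − i] = 5·(i+1)·(i+2)·(i+3)·(i+4). The product of 4 consecutive integers is divisible by (4)! = 24, so h(i+1) − h(i) is divisible by 5·24 = 120. By the inductive hypothesis 120 | h(i), hence 120 | h(i+1).
Hence, by induction on r, the claim holds for every r ≥ 1.
Therefore the largest such d is 120.

d = 120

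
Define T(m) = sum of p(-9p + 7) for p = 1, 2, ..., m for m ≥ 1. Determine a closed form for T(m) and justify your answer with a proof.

T(m) = -m(m + 1)(3m - 2)

We claim T(m) = -m(m + 1)(3m - 2) for all m ≥ 1.
When m = 1: T(1) = -2, and the closed form gives -2. They agree.
For the inductive step, assume it holds for an arbitrary p ≥ 1, so T(p) = p(-3p^2 - p + 2).
Then T(p+1) = T(p) + (-(p + 1)(9p + 2)) = (p(-3p^2 - p + 2)) + (-(p + 1)(9p + 2)).
Simplifying, T(p+1) = -(p + 1)(p + 2)(3p + 1) = -(p+1)((p+1) + 1)(3(p+1) - 2),
which is the closed form with m = p+1.
This completes the induction.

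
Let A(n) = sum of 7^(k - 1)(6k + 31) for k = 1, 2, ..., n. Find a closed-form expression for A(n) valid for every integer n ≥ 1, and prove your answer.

We claim A(n) = 7^n(n + 5) - 5 for all n ≥ 1.
Base step (n = 1): A(1) = 37, and the closed form gives 37. They agree.
Inductive step: assume the claim holds for n = k, so A(k) = 7^k(k + 5) - 5.
Then A(k+1) = A(k) + (7^k(6k + 37)) = (7^k(k + 5) - 5) + (7^k(6k + 37)).
Simplifying, A(k+1) = 7·7^k·k + 42·7^k - 5 = 7^(k+1)((k+1) + 5) - 5,
which is the closed form with n = k+1.
By the principle of mathematical induction, the result holds for all n ≥ 1.

A(n) = 7^n(n + 5) - 5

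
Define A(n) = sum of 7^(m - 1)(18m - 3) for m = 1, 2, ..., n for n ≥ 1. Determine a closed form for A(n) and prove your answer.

A(n) = 7^n(3n - 1) + 1

We claim A(n) = 7^n(3n - 1) + 1 for all n ≥ 1.
For the base case n = 1: A(1) = 15, and the closed form gives 15. They agree.
Suppose the result is true for n = m, so A(m) = 7^m(3m - 1) + 1.
Then A(m+1) = A(m) + (7^m(18m + 15)) = (7^m(3m - 1) + 1) + (7^m(18m + 15)).
Simplifying, A(m+1) = 21·7^m·m + 14·7^m + 1 = 7^(m+1)(3(m+1) - 1) + 1,
which is the closed form with n = m+1.
By the principle of mathematical induction, the result holds for all n ≥ 1.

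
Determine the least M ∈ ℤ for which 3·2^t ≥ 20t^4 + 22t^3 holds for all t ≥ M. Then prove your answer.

M = 21

At t = 20: 3145728 < 3376000, so the inequality fails and M ≥ 21. We prove 3·2^t ≥ 20t^4 + 22t^3 for all t ≥ 21.
When t = 21: 3·2^t = 6291456 and 20t^4 + 22t^3 = 4093362, so 6291456 ≥ 4093362.
Inductive step: assume the claim holds for t = p, so 3·2^p ≥ 20p^4 + 22p^3.
Then 3·2^(p + 1) = 2·(3·2^p) ≥ 2·(20p^4 + 22p^3).
Also, for p ≥ 21 we have 2·(20p^4 + 22p^3) ≥ 20(p+1)^4 + 22(p+1)^3, since 2·(20p^4 + 22p^3) − (20(p+1)^4 + 22(p+1)^3) = 20p^4 - 58p^3 - 186p^2 - 146p - 42, which is nonnegative for all p ≥ 21.
Combining, 3·2^(p + 1) ≥ 20(p+1)^4 + 22(p+1)^3.
By the principle of mathematical induction, the result holds for all t ≥ 21.
Hence the smallest such M is 21.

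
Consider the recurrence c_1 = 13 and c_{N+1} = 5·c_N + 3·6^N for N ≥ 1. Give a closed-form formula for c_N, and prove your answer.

Computing the first terms: c_1 = 13, c_2 = 83, c_3 = 523. This suggests c_N = -5^N + 3·6^N.
Base step (N = 1): the formula gives 13 = 13 = c_1.
Suppose the result is true for N = j, so c_j = -5^j + 3·6^j.
Then c_{j+1} = 5·c_j + 3·6^j = 5·(-5^j + 3·6^j) + 3·6^j = -5^(j + 1) + 3·6^(j + 1),
which is the claimed formula at N = j+1.
By induction, the statement is established for all N ≥ 1.

c_N = -5^N + 3·6^N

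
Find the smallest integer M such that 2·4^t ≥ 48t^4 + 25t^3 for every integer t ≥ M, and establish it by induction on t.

At t = 8: 131072 < 209408, so the inequality fails and M ≥ 9. We prove 2·4^t ≥ 48t^4 + 25t^3 for all t ≥ 9.
For the base case t = 9: 2·4^t = 524288 and 48t^4 + 25t^3 = 333153, so 524288 ≥ 333153.
Inductive step: assume the claim holds for t = m, so 2·4^m ≥ 48m^4 + 25m^3.
Then 2·4^(m + 1) = 4·(2·4^m) ≥ 4·(48m^4 + 25m^3).
Also, for m ≥ 9 we have 4·(48m^4 + 25m^3) ≥ 48(m+1)^4 + 25(m+1)^3, since 4·(48m^4 + 25m^3) − (48(m+1)^4 + 25(m+1)^3) = 144m^4 - 117m^3 - 363m^2 - 267m - 73, which is nonnegative for all m ≥ 9.
Combining, 2·4^(m + 1) ≥ 48(m+1)^4 + 25(m+1)^3.
Hence, by induction on t, the claim holds for every t ≥ 9.
Hence the smallest such M is 9.

M = 9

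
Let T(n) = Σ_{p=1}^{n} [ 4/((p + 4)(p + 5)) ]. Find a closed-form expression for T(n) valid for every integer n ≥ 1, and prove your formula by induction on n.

T(n) = 4n/(5(n + 5))

We claim T(n) = 4n/(5(n + 5)) for all n ≥ 1.
When n = 1: T(1) = 2/15, and the closed form gives 2/15. They agree.
Inductive step: suppose the statement holds for some p ≥ 1, so T(p) = 4p/(5(p + 5)).
Then T(p+1) = T(p) + (4/((p + 5)(p + 6))) = (4p/(5(p + 5))) + (4/((p + 5)(p + 6))).
Simplifying, T(p+1) = 4(p + 1)/(5(p + 6)) = 4(p+1)/(5((p+1) + 5)),
which is the closed form with n = p+1.
Hence, by induction on n, the claim holds for every n ≥ 1.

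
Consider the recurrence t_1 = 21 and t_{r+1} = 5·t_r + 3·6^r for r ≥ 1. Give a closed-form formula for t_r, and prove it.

t_r = 3·5^(r - 1) + 3·6^r

Computing the first terms: t_1 = 21, t_2 = 123, t_3 = 723. This suggests t_r = 3·5^(r - 1) + 3·6^r.
Base step (r = 1): the formula gives 21 = 21 = t_1.
Inductive step: assume the claim holds for r = p, so t_p = 3·5^(p - 1) + 3·6^p.
Then t_{p+1} = 5·t_p + 3·6^p = 5·(3·5^(p - 1) + 3·6^p) + 3·6^p = 3·5^p + 3·6^(p + 1) = 3·5^((p+1) - 1) + 3·6^(p+1),
which is the claimed formula at r = p+1.
This completes the induction.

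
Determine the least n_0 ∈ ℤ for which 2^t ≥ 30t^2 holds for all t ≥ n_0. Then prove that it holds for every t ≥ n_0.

At t = 12: 4096 < 4320, so the inequality fails and n_0 ≥ 13. We prove 2^t ≥ 30t^2 for all t ≥ 13.
Base case (t = 13): 2^t = 8192 and 30t^2 = 5070, so 8192 ≥ 5070.
Inductive step: assume the claim holds for t = k, so 2^k ≥ 30k^2.
Then 2^(k + 1) = 2·(2^k) ≥ 2·(30k^2).
Also, for k ≥ 13 we have 2·(30k^2) ≥ 30(k+1)^2, since 2 ≥ (1 + 1/k)^2 for all k ≥ 13.
Combining, 2^(k + 1) ≥ 30(k+1)^2.
By the principle of mathematical induction, the result holds for all t ≥ 13.
Hence the smallest such n_0 is 13.

n_0 = 13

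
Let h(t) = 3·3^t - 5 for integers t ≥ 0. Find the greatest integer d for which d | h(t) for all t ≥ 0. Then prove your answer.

d = 2

Computing the first values: h(0) = -2 and h(1) = 4; gcd(-2, 4) = 2, so d ≤ 2.
We prove 2 | 3·3^t - 5 for all t ≥ 0 by induction on t.
Base case (t = 0): h(0) = -2 = 2·(-1), so 2 | h(0).
Inductive step: assume the claim holds for t = j, i.e. 2 | h(j). Then
h(j+1) = 3·3^(j+1) - 5 = 3·(3·3^j - 5) + 10 = 3·h(j) + 10. The first term is divisible by 2 by the inductive hypothesis, and 10 is divisible by 2. Hence 2 | h(j+1).
By induction, the statement is established for all t ≥ 0.
Therefore the largest such d is 2.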